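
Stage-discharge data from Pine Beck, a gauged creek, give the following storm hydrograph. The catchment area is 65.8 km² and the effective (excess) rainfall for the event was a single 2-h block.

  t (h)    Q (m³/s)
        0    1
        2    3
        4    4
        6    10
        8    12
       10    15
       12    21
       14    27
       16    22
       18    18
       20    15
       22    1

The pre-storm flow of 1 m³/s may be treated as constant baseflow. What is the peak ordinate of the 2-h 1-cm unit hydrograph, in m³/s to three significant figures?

Direct runoff: 0.0, 2.0, 3.0, 9.0, 11.0, 14.0, 20.0, 26.0, 21.0, 17.0, 14.0, 0.0 m³/s; ΣQ_DR = 137.0 m³/s, peak = 26.0 m³/s.
Runoff depth d = ΣQ_DR·Δt / A = 137.0 × 7200 / (65.8 km²) = 14.99 mm.
The 1-cm UH is the DRH scaled by (10 mm)/d, so U_p = 26.0 × 10/14.99 = 17.3 m³/s.

U_p ≈ 17.3 m³/s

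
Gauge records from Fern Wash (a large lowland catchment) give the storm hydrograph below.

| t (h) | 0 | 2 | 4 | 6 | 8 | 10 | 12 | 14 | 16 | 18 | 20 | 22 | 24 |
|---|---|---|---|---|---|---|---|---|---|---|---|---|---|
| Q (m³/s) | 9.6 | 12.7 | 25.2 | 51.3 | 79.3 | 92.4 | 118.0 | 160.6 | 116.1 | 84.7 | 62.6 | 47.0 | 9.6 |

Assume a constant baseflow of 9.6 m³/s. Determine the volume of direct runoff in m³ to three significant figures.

V ≈ 5.36 × 10^6 m³

Direct-runoff ordinates (Q − Q_b): 0.0, 3.1, 15.6, 41.7, 69.7, 82.8, 108.4, 151.0, 106.5, 75.1, 53.0, 37.4, 0.0 m³/s.
ΣQ_DR = 744.3 m³/s.
With Δt = 2 h = 7200 s, V = ΣQ_DR · Δt = 744.3 × 7200 = 5.36 × 10^6 m³.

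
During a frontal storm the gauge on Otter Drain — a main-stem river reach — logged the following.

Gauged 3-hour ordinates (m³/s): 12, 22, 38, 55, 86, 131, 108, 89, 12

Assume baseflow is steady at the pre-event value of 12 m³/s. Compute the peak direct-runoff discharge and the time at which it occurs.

Subtracting baseflow gives direct-runoff ordinates: 0.0, 10.0, 26.0, 43.0, 74.0, 119.0, 96.0, 77.0, 0.0 m³/s.
The maximum is 119.0 m³/s, occurring at the reading for t = 15 h.

Q_p = 119.0 m³/s at t = 15 h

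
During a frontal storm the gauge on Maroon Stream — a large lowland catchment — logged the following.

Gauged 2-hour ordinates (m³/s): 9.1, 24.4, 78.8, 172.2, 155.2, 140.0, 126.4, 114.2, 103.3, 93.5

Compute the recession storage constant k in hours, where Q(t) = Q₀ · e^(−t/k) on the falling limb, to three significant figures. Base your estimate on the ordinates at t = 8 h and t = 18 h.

k ≈ 19.7 h

On the falling limb, Q drops from 155.2 to 93.5 m³/s between t = 8 h and t = 18 h (Δt = 10 h).
k = −Δt / ln(Q₂/Q₁) = −10 / ln(93.5/155.2) = 19.7 h.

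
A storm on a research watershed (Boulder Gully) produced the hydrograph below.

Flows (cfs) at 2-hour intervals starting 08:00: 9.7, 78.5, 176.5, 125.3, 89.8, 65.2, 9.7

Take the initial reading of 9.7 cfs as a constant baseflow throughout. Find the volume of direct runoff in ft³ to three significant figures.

V ≈ 3.50 × 10^6 ft³

Direct-runoff ordinates (Q − Q_b): 0.0, 68.8, 166.8, 115.6, 80.1, 55.5, 0.0 cfs.
ΣQ_DR = 486.8 cfs.
With Δt = 2 h = 7200 s, V = ΣQ_DR · Δt = 486.8 × 7200 = 3.50 × 10^6 ft³.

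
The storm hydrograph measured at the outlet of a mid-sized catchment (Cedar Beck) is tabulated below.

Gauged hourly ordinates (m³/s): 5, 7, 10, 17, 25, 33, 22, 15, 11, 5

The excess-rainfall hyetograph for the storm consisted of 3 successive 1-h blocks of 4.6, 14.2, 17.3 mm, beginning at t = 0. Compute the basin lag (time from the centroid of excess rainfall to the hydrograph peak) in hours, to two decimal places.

Centroid of excess rainfall: t_c = Σ P_i·t̄_i / ΣP_i = 1.8518 h (block centres at 0.5, 1.5, 2.5 h).
Hydrograph peak occurs at t = 5 h, so basin lag t_L = 5 − 1.8518 = 3.15 h.

t_L ≈ 3.15 h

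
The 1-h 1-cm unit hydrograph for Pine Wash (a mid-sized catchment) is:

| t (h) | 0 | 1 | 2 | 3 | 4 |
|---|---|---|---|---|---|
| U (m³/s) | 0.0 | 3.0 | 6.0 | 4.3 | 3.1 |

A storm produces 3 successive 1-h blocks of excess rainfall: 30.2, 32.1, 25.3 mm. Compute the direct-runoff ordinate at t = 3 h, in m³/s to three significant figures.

By discrete convolution, Q_j = Σ (P_i / 10 mm) · U_{j−i}.
At t = 3 h (j=3): Q = (30.2/10)·4.3 + (32.1/10)·6.0 + (25.3/10)·3.0 = 39.8 m³/s.

Q ≈ 39.8 m³/s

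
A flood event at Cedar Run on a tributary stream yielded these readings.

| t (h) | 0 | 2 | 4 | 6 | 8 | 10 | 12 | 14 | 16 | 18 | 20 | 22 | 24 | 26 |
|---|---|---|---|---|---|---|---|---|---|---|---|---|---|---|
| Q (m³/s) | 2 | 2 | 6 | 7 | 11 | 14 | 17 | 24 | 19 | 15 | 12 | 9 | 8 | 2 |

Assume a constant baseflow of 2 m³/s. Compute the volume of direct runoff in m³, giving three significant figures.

Direct-runoff ordinates (Q − Q_b): 0.0, 0.0, 4.0, 5.0, 9.0, 12.0, 15.0, 22.0, 17.0, 13.0, 10.0, 7.0, 6.0, 0.0 m³/s.
ΣQ_DR = 120.0 m³/s.
With Δt = 2 h = 7200 s, V = ΣQ_DR · Δt = 120.0 × 7200 = 8.64 × 10^5 m³.

V ≈ 8.64 × 10^5 m³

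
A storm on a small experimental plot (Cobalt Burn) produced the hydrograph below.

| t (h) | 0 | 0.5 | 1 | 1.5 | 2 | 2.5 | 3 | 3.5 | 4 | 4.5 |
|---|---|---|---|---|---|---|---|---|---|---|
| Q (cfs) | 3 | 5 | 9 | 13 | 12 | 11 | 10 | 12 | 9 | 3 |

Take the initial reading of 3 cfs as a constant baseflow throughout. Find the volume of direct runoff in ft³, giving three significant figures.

V ≈ 1.03 × 10^5 ft³

Direct-runoff ordinates (Q − Q_b): 0.0, 2.0, 6.0, 10.0, 9.0, 8.0, 7.0, 9.0, 6.0, 0.0 cfs.
ΣQ_DR = 57.00 cfs.
With Δt = 0.5 h = 1800 s, V = ΣQ_DR · Δt = 57.00 × 1800 = 1.03 × 10^5 ft³.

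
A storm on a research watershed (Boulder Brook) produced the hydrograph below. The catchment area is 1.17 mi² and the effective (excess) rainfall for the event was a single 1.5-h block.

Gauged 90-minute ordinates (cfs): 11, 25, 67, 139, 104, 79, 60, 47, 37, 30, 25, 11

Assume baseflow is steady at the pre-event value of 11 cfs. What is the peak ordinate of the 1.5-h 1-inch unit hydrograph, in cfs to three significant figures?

Direct runoff: 0.0, 14.0, 56.0, 128.0, 93.0, 68.0, 49.0, 36.0, 26.0, 19.0, 14.0, 0.0 cfs; ΣQ_DR = 503.0 cfs, peak = 128.0 cfs.
Runoff depth d = ΣQ_DR·Δt / A = 503.0 × 5400 / (1.17 mi²) = 0.9993 in.
The 1-inch UH is the DRH scaled by (1 in)/d, so U_p = 128.0 × 1/0.9993 = 128 cfs.

U_p ≈ 128 cfs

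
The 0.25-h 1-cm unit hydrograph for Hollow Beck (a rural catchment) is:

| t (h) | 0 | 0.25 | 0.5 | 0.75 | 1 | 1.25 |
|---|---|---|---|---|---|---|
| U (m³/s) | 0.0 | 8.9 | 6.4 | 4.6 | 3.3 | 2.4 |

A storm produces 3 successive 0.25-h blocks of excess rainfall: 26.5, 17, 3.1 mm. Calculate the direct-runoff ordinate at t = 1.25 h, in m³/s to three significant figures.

Q ≈ 13.4 m³/s

By discrete convolution, Q_j = Σ (P_i / 10 mm) · U_{j−i}.
At t = 1.25 h (j=5): Q = (26.5/10)·2.4 + (17/10)·3.3 + (3.1/10)·4.6 = 13.4 m³/s.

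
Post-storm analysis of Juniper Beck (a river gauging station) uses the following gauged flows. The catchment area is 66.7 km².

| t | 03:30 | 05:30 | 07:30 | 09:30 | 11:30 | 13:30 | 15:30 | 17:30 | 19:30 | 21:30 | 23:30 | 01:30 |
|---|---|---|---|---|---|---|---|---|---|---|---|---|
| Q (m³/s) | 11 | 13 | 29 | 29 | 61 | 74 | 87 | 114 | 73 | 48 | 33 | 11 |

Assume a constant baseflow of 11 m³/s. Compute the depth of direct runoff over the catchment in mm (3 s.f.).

d ≈ 48.7 mm

Direct runoff: 0.0, 2.0, 18.0, 18.0, 50.0, 63.0, 76.0, 103.0, 62.0, 37.0, 22.0, 0.0 m³/s; ΣQ_DR = 451.0 m³/s.
V = ΣQ_DR · Δt = 451.0 × 7200 s = 3.247 × 10^6 m³.
Over A = 66.7 km², depth = V / A = 48.7 mm.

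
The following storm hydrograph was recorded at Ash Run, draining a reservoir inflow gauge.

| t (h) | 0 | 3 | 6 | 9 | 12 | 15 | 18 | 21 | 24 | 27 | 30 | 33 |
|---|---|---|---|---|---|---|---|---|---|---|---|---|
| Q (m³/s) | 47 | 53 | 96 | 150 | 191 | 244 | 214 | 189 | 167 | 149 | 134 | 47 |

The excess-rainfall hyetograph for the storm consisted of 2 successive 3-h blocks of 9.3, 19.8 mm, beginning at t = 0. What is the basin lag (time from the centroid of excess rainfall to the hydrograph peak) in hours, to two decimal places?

t_L ≈ 11.46 h

Centroid of excess rainfall: t_c = Σ P_i·t̄_i / ΣP_i = 3.5412 h (block centres at 1.5, 4.5 h).
Hydrograph peak occurs at t = 15 h, so basin lag t_L = 15 − 3.5412 = 11.46 h.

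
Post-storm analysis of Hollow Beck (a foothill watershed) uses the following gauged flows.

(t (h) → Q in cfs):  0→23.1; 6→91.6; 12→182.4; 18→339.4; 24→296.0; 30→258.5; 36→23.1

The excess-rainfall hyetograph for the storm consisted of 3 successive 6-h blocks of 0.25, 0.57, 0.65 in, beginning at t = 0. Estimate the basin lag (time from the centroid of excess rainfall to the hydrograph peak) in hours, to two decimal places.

t_L ≈ 7.37 h

Centroid of excess rainfall: t_c = Σ P_i·t̄_i / ΣP_i = 10.6327 h (block centres at 3, 9, 15 h).
Hydrograph peak occurs at t = 18 h, so basin lag t_L = 18 − 10.6327 = 7.37 h.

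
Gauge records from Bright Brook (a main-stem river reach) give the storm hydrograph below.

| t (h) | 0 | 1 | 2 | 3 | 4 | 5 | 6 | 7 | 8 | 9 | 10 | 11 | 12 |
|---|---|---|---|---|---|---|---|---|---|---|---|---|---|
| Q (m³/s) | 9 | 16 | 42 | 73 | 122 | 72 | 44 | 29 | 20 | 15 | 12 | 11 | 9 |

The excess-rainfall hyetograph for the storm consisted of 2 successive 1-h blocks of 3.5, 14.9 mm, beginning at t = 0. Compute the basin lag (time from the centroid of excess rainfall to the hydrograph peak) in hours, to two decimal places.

t_L ≈ 2.69 h

Centroid of excess rainfall: t_c = Σ P_i·t̄_i / ΣP_i = 1.3098 h (block centres at 0.5, 1.5 h).
Hydrograph peak occurs at t = 4 h, so basin lag t_L = 4 − 1.3098 = 2.69 h.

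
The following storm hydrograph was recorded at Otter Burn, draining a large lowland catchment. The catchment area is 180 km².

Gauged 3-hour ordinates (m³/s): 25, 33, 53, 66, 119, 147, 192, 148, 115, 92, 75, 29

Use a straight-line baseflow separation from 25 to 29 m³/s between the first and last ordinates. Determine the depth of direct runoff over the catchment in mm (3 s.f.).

d ≈ 46.2 mm

Direct runoff: 0.00, 7.64, 27.27, 39.91, 92.55, 120.18, 164.82, 120.45, 87.09, 63.73, 46.36, 0.00 m³/s; ΣQ_DR = 770.0 m³/s.
V = ΣQ_DR · Δt = 770.0 × 10800 s = 8.316 × 10^6 m³.
Over A = 180 km², depth = V / A = 46.2 mm.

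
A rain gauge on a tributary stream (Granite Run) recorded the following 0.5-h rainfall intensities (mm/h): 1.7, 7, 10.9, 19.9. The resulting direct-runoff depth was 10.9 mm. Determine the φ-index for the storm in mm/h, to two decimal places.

φ ≈ 5.33 mm/h

Only the 3 blocks with intensity above φ contribute runoff: 7, 10.9, 19.9 mm/h.
Σ(I−φ)·Δt = d  ⇒  (7+10.9+19.9 − 3φ)·0.5 = 10.9
φ = (37.80 − 10.9/0.5) / 3 = 5.33 mm/h.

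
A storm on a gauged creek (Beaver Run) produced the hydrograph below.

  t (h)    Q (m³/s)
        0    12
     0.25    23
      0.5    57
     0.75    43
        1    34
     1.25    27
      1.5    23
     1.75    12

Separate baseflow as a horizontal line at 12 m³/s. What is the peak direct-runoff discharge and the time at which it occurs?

Subtracting baseflow gives direct-runoff ordinates: 0.0, 11.0, 45.0, 31.0, 22.0, 15.0, 11.0, 0.0 m³/s.
The maximum is 45.0 m³/s, occurring at the reading for t = 0.5 h.

Q_p = 45.0 m³/s at t = 0.5 h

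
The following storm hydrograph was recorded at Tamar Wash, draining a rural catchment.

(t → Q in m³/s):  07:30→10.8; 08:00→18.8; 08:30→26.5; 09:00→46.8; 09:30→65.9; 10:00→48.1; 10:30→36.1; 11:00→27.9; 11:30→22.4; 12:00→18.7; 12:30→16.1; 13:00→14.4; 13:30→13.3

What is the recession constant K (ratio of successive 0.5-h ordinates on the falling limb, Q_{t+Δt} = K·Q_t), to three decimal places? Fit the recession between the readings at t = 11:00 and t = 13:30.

K ≈ 0.862

Using the recession-limb readings at t = 11:00 and t = 13:30: Q falls from 27.9 to 13.3 m³/s over 5 intervals.
K = (Q₂/Q₁)^(1/5) = (13.3/27.9)^(1/5) = 0.862.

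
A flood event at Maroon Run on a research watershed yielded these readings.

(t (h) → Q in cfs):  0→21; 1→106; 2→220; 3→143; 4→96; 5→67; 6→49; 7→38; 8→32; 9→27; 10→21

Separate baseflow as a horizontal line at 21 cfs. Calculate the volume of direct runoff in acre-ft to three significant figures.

V ≈ 48.7 acre-ft

Direct-runoff ordinates (Q − Q_b): 0.0, 85.0, 199.0, 122.0, 75.0, 46.0, 28.0, 17.0, 11.0, 6.0, 0.0 cfs.
ΣQ_DR = 589.0 cfs.
With Δt = 1 h = 3600 s, V = ΣQ_DR · Δt = 589.0 × 3600 = 2.12 × 10^6 ft³ = 48.7 acre-ft.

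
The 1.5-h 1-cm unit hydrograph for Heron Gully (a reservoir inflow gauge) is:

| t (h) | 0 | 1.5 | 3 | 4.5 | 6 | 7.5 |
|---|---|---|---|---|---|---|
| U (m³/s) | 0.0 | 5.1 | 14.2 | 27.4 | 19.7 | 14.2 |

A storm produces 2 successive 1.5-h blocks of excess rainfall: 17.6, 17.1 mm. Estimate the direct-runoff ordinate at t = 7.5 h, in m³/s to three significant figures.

By discrete convolution, Q_j = Σ (P_i / 10 mm) · U_{j−i}.
At t = 7.5 h (j=5): Q = (17.6/10)·14.2 + (17.1/10)·19.7 = 58.7 m³/s.

Q ≈ 58.7 m³/s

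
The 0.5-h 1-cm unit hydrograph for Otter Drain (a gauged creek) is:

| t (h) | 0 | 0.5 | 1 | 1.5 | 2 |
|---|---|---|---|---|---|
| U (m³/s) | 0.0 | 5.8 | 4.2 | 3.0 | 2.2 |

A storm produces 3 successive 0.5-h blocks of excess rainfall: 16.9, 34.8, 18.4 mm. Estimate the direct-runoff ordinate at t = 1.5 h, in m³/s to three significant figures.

Q ≈ 30.4 m³/s

By discrete convolution, Q_j = Σ (P_i / 10 mm) · U_{j−i}.
At t = 1.5 h (j=3): Q = (16.9/10)·3.0 + (34.8/10)·4.2 + (18.4/10)·5.8 = 30.4 m³/s.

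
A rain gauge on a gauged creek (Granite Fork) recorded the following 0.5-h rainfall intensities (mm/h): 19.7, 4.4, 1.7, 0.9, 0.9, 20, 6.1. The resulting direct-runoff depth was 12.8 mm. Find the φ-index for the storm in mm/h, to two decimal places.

Only the 2 blocks with intensity above φ contribute runoff: 19.7, 20 mm/h.
Σ(I−φ)·Δt = d  ⇒  (19.7+20 − 2φ)·0.5 = 12.8
φ = (39.70 − 12.8/0.5) / 2 = 7.05 mm/h.

φ ≈ 7.05 mm/h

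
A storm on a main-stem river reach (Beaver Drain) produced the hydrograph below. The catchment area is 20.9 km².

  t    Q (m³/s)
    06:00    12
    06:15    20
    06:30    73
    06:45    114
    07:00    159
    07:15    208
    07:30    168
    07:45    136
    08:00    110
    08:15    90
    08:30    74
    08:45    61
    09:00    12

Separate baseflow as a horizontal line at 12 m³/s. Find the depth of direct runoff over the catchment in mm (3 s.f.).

Direct runoff: 0.0, 8.0, 61.0, 102.0, 147.0, 196.0, 156.0, 124.0, 98.0, 78.0, 62.0, 49.0, 0.0 m³/s; ΣQ_DR = 1081 m³/s.
V = ΣQ_DR · Δt = 1081 × 900 s = 9.729 × 10^5 m³.
Over A = 20.9 km², depth = V / A = 46.6 mm.

d ≈ 46.6 mm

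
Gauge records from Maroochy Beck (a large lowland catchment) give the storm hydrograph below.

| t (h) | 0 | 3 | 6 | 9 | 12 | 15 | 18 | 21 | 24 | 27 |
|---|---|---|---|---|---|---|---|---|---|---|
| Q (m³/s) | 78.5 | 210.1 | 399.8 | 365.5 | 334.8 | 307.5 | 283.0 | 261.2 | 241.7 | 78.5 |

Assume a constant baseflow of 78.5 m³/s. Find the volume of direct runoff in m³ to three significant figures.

Direct-runoff ordinates (Q − Q_b): 0.0, 131.6, 321.3, 287.0, 256.3, 229.0, 204.5, 182.7, 163.2, 0.0 m³/s.
ΣQ_DR = 1776 m³/s.
With Δt = 3 h = 10800 s, V = ΣQ_DR · Δt = 1776 × 10800 = 1.92 × 10^7 m³.

V ≈ 1.92 × 10^7 m³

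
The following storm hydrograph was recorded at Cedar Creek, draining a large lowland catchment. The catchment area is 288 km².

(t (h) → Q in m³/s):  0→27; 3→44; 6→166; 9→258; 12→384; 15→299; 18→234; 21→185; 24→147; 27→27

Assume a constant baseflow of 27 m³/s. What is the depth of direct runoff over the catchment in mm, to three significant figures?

d ≈ 56.3 mm

Direct runoff: 0.0, 17.0, 139.0, 231.0, 357.0, 272.0, 207.0, 158.0, 120.0, 0.0 m³/s; ΣQ_DR = 1501 m³/s.
V = ΣQ_DR · Δt = 1501 × 10800 s = 1.621 × 10^7 m³.
Over A = 288 km², depth = V / A = 56.3 mm.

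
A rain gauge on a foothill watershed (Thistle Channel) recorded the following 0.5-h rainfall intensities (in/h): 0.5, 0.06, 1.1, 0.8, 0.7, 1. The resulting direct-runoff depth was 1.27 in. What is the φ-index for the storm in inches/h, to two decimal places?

Only the 5 blocks with intensity above φ contribute runoff: 0.5, 1.1, 0.8, 0.7, 1 in/h.
Σ(I−φ)·Δt = d  ⇒  (0.5+1.1+0.8+0.7+1 − 5φ)·0.5 = 1.27
φ = (4.100 − 1.27/0.5) / 5 = 0.31 in/h.

φ ≈ 0.31 in/h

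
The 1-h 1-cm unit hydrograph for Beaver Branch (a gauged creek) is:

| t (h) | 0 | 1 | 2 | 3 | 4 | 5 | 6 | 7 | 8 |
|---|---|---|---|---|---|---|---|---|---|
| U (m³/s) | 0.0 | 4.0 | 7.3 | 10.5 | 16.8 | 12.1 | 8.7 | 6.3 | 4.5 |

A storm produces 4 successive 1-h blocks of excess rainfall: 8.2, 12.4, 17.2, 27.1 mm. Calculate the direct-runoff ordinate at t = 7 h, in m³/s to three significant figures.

By discrete convolution, Q_j = Σ (P_i / 10 mm) · U_{j−i}.
At t = 7 h (j=7): Q = (8.2/10)·6.3 + (12.4/10)·8.7 + (17.2/10)·12.1 + (27.1/10)·16.8 = 82.3 m³/s.

Q ≈ 82.3 m³/s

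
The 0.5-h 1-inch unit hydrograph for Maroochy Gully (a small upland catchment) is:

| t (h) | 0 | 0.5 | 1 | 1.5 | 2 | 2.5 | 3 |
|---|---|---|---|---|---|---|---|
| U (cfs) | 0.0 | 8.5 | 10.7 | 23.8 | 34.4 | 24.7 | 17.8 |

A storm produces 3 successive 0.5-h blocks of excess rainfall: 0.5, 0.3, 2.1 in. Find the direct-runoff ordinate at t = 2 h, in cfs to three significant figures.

Q ≈ 46.8 cfs

By discrete convolution, Q_j = Σ (P_i / 1 in) · U_{j−i}.
At t = 2 h (j=4): Q = (0.5/1)·34.4 + (0.3/1)·23.8 + (2.1/1)·10.7 = 46.8 cfs.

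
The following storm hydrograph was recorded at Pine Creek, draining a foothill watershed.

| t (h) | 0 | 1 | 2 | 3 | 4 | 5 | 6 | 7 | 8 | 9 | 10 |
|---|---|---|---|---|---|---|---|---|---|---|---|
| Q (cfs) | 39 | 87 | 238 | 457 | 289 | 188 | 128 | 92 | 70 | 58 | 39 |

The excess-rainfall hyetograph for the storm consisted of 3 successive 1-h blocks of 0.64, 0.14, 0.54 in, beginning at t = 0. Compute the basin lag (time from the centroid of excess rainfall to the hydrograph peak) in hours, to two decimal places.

Centroid of excess rainfall: t_c = Σ P_i·t̄_i / ΣP_i = 1.4242 h (block centres at 0.5, 1.5, 2.5 h).
Hydrograph peak occurs at t = 3 h, so basin lag t_L = 3 − 1.4242 = 1.58 h.

t_L ≈ 1.58 h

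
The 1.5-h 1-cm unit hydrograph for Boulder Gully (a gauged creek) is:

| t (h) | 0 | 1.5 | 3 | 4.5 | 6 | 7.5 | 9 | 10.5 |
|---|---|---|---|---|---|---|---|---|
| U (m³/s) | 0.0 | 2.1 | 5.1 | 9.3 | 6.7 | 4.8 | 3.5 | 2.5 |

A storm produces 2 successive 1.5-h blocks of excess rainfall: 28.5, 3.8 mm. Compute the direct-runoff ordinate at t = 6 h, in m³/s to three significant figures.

Q ≈ 22.6 m³/s

By discrete convolution, Q_j = Σ (P_i / 10 mm) · U_{j−i}.
At t = 6 h (j=4): Q = (28.5/10)·6.7 + (3.8/10)·9.3 = 22.6 m³/s.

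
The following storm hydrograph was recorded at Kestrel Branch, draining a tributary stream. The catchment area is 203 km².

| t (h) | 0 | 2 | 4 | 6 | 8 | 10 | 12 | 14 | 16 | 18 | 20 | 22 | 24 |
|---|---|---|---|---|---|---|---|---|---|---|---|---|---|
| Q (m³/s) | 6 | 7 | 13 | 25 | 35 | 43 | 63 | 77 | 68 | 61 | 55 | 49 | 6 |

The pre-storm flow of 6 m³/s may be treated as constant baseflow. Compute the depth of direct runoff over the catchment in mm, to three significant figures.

d ≈ 15.3 mm

Direct runoff: 0.0, 1.0, 7.0, 19.0, 29.0, 37.0, 57.0, 71.0, 62.0, 55.0, 49.0, 43.0, 0.0 m³/s; ΣQ_DR = 430.0 m³/s.
V = ΣQ_DR · Δt = 430.0 × 7200 s = 3.096 × 10^6 m³.
Over A = 203 km², depth = V / A = 15.3 mm.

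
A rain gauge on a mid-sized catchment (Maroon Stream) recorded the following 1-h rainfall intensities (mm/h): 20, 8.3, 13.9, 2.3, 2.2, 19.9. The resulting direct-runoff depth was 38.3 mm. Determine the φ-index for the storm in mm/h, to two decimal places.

Only the 4 blocks with intensity above φ contribute runoff: 20, 8.3, 13.9, 19.9 mm/h.
Σ(I−φ)·Δt = d  ⇒  (20+8.3+13.9+19.9 − 4φ)·1 = 38.3
φ = (62.10 − 38.3/1) / 4 = 5.95 mm/h.

φ ≈ 5.95 mm/h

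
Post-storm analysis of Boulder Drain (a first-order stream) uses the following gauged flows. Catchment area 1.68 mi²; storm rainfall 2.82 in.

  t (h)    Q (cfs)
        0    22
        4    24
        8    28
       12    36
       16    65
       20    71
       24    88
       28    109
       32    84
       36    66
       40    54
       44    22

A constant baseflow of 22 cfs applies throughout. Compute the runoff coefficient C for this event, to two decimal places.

ΣQ_DR = 405.0 cfs; V = ΣQ_DR·Δt = 5.832 × 10^6 ft³.
Runoff depth d = V / A = 1.494 in.
C = d / P = 1.494 / 2.82 = 0.53.

C ≈ 0.53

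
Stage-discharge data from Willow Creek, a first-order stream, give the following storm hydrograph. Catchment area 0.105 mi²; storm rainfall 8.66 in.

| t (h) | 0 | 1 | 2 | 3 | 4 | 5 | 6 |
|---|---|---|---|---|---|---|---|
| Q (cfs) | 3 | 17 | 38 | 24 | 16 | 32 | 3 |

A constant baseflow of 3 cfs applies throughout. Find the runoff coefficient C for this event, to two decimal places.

ΣQ_DR = 112.0 cfs; V = ΣQ_DR·Δt = 4.032 × 10^5 ft³.
Runoff depth d = V / A = 1.653 in.
C = d / P = 1.653 / 8.66 = 0.19.

C ≈ 0.19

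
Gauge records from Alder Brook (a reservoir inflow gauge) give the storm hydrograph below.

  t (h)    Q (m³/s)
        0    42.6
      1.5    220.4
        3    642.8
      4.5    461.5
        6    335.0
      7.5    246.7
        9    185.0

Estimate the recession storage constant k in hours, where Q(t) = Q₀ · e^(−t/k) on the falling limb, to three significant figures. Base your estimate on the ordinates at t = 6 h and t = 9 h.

On the falling limb, Q drops from 335.0 to 185.0 m³/s between t = 6 h and t = 9 h (Δt = 3 h).
k = −Δt / ln(Q₂/Q₁) = −3 / ln(185.0/335.0) = 5.05 h.

k ≈ 5.05 h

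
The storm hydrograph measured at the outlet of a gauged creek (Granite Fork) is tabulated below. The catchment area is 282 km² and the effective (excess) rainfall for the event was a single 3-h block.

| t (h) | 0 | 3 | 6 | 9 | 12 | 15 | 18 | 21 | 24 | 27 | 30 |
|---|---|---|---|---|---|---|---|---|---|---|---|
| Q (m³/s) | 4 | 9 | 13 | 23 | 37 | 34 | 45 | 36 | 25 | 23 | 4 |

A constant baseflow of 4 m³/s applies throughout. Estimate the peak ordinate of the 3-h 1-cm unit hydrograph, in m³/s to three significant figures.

Direct runoff: 0.0, 5.0, 9.0, 19.0, 33.0, 30.0, 41.0, 32.0, 21.0, 19.0, 0.0 m³/s; ΣQ_DR = 209.0 m³/s, peak = 41.0 m³/s.
Runoff depth d = ΣQ_DR·Δt / A = 209.0 × 10800 / (282 km²) = 8.004 mm.
The 1-cm UH is the DRH scaled by (10 mm)/d, so U_p = 41.0 × 10/8.004 = 51.2 m³/s.

U_p ≈ 51.2 m³/s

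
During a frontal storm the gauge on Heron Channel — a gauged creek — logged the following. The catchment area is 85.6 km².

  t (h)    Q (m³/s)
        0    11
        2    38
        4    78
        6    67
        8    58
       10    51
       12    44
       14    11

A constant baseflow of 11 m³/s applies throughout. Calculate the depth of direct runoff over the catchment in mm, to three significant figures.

Direct runoff: 0.0, 27.0, 67.0, 56.0, 47.0, 40.0, 33.0, 0.0 m³/s; ΣQ_DR = 270.0 m³/s.
V = ΣQ_DR · Δt = 270.0 × 7200 s = 1.944 × 10^6 m³.
Over A = 85.6 km², depth = V / A = 22.7 mm.

d ≈ 22.7 mm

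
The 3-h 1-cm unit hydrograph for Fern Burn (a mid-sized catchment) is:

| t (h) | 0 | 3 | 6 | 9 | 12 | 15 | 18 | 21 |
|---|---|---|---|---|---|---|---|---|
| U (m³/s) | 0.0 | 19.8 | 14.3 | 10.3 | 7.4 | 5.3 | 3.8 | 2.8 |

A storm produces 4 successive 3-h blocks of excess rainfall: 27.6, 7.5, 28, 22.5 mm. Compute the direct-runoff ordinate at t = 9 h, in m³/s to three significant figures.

Q ≈ 94.6 m³/s

By discrete convolution, Q_j = Σ (P_i / 10 mm) · U_{j−i}.
At t = 9 h (j=3): Q = (27.6/10)·10.3 + (7.5/10)·14.3 + (28/10)·19.8 + (22.5/10)·0.0 = 94.6 m³/s.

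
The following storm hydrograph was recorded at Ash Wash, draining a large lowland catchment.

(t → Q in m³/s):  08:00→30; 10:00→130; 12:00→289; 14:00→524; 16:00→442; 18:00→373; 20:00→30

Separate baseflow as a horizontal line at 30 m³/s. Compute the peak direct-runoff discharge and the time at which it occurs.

Q_p = 494.0 m³/s at t = 14:00

Subtracting baseflow gives direct-runoff ordinates: 0.0, 100.0, 259.0, 494.0, 412.0, 343.0, 0.0 m³/s.
The maximum is 494.0 m³/s, occurring at the reading for t = 14:00.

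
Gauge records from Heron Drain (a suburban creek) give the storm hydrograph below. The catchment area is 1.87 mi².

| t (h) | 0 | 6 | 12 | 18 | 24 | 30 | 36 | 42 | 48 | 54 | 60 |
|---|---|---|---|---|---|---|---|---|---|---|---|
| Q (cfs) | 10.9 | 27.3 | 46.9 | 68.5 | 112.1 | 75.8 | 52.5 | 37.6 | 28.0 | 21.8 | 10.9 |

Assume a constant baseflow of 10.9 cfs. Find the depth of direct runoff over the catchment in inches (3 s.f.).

Direct runoff: 0.0, 16.4, 36.0, 57.6, 101.2, 64.9, 41.6, 26.7, 17.1, 10.9, 0.0 cfs; ΣQ_DR = 372.4 cfs.
V = ΣQ_DR · Δt = 372.4 × 21600 s = 8.044 × 10^6 ft³.
Over A = 1.87 mi², depth = V / A = 1.85 in.

d ≈ 1.85 in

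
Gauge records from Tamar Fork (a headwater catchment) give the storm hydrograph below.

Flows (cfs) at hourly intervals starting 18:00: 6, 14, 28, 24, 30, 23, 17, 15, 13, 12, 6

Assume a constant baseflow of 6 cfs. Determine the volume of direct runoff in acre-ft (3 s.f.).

V ≈ 10.1 acre-ft

Direct-runoff ordinates (Q − Q_b): 0.0, 8.0, 22.0, 18.0, 24.0, 17.0, 11.0, 9.0, 7.0, 6.0, 0.0 cfs.
ΣQ_DR = 122.0 cfs.
With Δt = 1 h = 3600 s, V = ΣQ_DR · Δt = 122.0 × 3600 = 4.39 × 10^5 ft³ = 10.1 acre-ft.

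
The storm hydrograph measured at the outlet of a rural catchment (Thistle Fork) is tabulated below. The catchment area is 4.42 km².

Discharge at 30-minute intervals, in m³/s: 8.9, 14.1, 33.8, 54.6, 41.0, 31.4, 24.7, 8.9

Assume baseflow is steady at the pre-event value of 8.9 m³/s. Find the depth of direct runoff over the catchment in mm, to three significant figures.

Direct runoff: 0.0, 5.2, 24.9, 45.7, 32.1, 22.5, 15.8, 0.0 m³/s; ΣQ_DR = 146.2 m³/s.
V = ΣQ_DR · Δt = 146.2 × 1800 s = 2.632 × 10^5 m³.
Over A = 4.42 km², depth = V / A = 59.5 mm.

d ≈ 59.5 mm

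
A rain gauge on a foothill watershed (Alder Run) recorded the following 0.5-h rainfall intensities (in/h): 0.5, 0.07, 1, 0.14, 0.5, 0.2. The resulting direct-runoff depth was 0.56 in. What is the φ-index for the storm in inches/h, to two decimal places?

φ ≈ 0.29 in/h

Only the 3 blocks with intensity above φ contribute runoff: 0.5, 1, 0.5 in/h.
Σ(I−φ)·Δt = d  ⇒  (0.5+1+0.5 − 3φ)·0.5 = 0.56
φ = (2.000 − 0.56/0.5) / 3 = 0.29 in/h.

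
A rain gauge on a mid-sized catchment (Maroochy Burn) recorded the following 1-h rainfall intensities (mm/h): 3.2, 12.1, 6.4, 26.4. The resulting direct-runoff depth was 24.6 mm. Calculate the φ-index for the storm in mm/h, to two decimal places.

Only the 2 blocks with intensity above φ contribute runoff: 12.1, 26.4 mm/h.
Σ(I−φ)·Δt = d  ⇒  (12.1+26.4 − 2φ)·1 = 24.6
φ = (38.50 − 24.6/1) / 2 = 6.95 mm/h.

φ ≈ 6.95 mm/h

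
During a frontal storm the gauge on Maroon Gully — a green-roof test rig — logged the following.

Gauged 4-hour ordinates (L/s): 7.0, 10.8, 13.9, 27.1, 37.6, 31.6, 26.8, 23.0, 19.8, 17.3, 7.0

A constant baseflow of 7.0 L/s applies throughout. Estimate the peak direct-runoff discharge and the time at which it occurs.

Subtracting baseflow gives direct-runoff ordinates: 0.0, 3.8, 6.9, 20.1, 30.6, 24.6, 19.8, 16.0, 12.8, 10.3, 0.0 L/s.
The maximum is 30.6 L/s, occurring at the reading for t = 16 h.

Q_p = 30.6 L/s at t = 16 h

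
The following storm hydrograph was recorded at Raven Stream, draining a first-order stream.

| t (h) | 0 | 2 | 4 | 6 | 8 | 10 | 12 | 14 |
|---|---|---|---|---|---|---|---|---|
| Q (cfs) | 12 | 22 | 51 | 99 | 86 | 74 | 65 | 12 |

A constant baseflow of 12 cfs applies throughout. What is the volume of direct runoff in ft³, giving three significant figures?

V ≈ 2.34 × 10^6 ft³

Direct-runoff ordinates (Q − Q_b): 0.0, 10.0, 39.0, 87.0, 74.0, 62.0, 53.0, 0.0 cfs.
ΣQ_DR = 325.0 cfs.
With Δt = 2 h = 7200 s, V = ΣQ_DR · Δt = 325.0 × 7200 = 2.34 × 10^6 ft³.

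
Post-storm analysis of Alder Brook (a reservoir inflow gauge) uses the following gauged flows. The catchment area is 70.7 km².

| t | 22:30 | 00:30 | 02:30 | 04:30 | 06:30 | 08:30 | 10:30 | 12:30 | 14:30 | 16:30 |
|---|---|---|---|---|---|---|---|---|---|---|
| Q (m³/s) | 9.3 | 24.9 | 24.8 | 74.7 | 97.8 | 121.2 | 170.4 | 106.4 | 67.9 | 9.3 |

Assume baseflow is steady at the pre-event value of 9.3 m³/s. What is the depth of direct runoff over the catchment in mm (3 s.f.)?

Direct runoff: 0.0, 15.6, 15.5, 65.4, 88.5, 111.9, 161.1, 97.1, 58.6, 0.0 m³/s; ΣQ_DR = 613.7 m³/s.
V = ΣQ_DR · Δt = 613.7 × 7200 s = 4.419 × 10^6 m³.
Over A = 70.7 km², depth = V / A = 62.5 mm.

d ≈ 62.5 mm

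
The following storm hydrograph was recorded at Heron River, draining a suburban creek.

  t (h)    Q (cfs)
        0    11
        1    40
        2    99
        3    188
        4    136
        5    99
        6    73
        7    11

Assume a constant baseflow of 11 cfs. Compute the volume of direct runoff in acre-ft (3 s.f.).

V ≈ 47.0 acre-ft

Direct-runoff ordinates (Q − Q_b): 0.0, 29.0, 88.0, 177.0, 125.0, 88.0, 62.0, 0.0 cfs.
ΣQ_DR = 569.0 cfs.
With Δt = 1 h = 3600 s, V = ΣQ_DR · Δt = 569.0 × 3600 = 2.05 × 10^6 ft³ = 47.0 acre-ft.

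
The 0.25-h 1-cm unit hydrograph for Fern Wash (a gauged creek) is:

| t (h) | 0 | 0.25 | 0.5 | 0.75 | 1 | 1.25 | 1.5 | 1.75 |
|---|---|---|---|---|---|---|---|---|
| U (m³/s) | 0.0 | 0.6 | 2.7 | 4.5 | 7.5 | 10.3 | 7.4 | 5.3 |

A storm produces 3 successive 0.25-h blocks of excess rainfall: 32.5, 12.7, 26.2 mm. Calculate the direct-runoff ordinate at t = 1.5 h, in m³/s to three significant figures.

Q ≈ 56.8 m³/s

By discrete convolution, Q_j = Σ (P_i / 10 mm) · U_{j−i}.
At t = 1.5 h (j=6): Q = (32.5/10)·7.4 + (12.7/10)·10.3 + (26.2/10)·7.5 = 56.8 m³/s.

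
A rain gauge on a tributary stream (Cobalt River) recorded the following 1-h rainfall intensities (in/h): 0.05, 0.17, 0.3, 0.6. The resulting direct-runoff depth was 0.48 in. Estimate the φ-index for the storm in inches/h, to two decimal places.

Only the 2 blocks with intensity above φ contribute runoff: 0.3, 0.6 in/h.
Σ(I−φ)·Δt = d  ⇒  (0.3+0.6 − 2φ)·1 = 0.48
φ = (0.9000 − 0.48/1) / 2 = 0.21 in/h.

φ ≈ 0.21 in/h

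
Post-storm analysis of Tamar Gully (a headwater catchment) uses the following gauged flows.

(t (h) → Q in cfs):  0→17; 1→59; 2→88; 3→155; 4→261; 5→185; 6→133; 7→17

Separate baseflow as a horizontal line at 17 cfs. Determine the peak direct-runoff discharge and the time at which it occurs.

Subtracting baseflow gives direct-runoff ordinates: 0.0, 42.0, 71.0, 138.0, 244.0, 168.0, 116.0, 0.0 cfs.
The maximum is 244.0 cfs, occurring at the reading for t = 4 h.

Q_p = 244.0 cfs at t = 4 h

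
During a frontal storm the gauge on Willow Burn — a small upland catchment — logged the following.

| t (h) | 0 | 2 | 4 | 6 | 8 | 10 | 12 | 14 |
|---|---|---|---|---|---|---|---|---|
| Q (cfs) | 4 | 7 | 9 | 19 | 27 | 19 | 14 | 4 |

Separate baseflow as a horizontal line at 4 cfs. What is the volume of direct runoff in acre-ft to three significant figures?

V ≈ 11.7 acre-ft

Direct-runoff ordinates (Q − Q_b): 0.0, 3.0, 5.0, 15.0, 23.0, 15.0, 10.0, 0.0 cfs.
ΣQ_DR = 71.00 cfs.
With Δt = 2 h = 7200 s, V = ΣQ_DR · Δt = 71.00 × 7200 = 5.11 × 10^5 ft³ = 11.7 acre-ft.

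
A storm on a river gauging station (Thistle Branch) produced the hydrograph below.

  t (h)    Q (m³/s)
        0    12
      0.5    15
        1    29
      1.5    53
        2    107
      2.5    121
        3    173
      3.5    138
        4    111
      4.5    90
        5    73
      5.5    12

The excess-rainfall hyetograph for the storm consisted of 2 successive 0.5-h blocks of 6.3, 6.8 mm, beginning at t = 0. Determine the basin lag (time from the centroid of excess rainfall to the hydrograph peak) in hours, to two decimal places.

Centroid of excess rainfall: t_c = Σ P_i·t̄_i / ΣP_i = 0.5095 h (block centres at 0.25, 0.75 h).
Hydrograph peak occurs at t = 3 h, so basin lag t_L = 3 − 0.5095 = 2.49 h.

t_L ≈ 2.49 h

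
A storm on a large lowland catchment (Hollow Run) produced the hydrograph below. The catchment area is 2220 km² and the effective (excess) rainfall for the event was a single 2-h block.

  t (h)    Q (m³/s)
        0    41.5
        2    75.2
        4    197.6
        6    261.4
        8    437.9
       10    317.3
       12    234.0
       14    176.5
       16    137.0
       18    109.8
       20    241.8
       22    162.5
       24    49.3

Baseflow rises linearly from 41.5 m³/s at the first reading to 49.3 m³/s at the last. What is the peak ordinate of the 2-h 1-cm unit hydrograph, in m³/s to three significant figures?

Direct runoff: 0.00, 33.05, 154.80, 217.95, 393.80, 272.55, 188.60, 130.45, 90.30, 62.45, 193.80, 113.85, 0.00 m³/s; ΣQ_DR = 1852 m³/s, peak = 393.80 m³/s.
Runoff depth d = ΣQ_DR·Δt / A = 1852 × 7200 / (2220 km²) = 6.005 mm.
The 1-cm UH is the DRH scaled by (10 mm)/d, so U_p = 393.80 × 10/6.005 = 656 m³/s.

U_p ≈ 656 m³/s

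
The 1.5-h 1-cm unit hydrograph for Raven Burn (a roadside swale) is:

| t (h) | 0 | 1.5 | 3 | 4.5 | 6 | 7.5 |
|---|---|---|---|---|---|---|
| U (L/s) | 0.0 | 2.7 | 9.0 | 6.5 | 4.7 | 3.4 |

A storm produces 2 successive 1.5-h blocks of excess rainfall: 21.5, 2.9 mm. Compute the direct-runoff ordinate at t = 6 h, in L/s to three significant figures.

Q ≈ 12.0 L/s

By discrete convolution, Q_j = Σ (P_i / 10 mm) · U_{j−i}.
At t = 6 h (j=4): Q = (21.5/10)·4.7 + (2.9/10)·6.5 = 12.0 L/s.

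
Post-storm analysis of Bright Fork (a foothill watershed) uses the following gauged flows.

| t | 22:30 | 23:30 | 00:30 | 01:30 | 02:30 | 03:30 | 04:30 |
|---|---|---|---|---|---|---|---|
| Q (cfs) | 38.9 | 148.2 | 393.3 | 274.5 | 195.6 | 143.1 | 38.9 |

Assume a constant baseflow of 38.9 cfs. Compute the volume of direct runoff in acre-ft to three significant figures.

Direct-runoff ordinates (Q − Q_b): 0.0, 109.3, 354.4, 235.6, 156.7, 104.2, 0.0 cfs.
ΣQ_DR = 960.2 cfs.
With Δt = 1 h = 3600 s, V = ΣQ_DR · Δt = 960.2 × 3600 = 3.46 × 10^6 ft³ = 79.4 acre-ft.

V ≈ 79.4 acre-ft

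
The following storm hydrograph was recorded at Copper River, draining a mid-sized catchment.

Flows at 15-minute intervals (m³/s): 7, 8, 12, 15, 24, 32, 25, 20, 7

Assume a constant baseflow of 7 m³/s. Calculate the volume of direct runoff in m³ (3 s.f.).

Direct-runoff ordinates (Q − Q_b): 0.0, 1.0, 5.0, 8.0, 17.0, 25.0, 18.0, 13.0, 0.0 m³/s.
ΣQ_DR = 87.00 m³/s.
With Δt = 0.25 h = 900 s, V = ΣQ_DR · Δt = 87.00 × 900 = 78300 m³.

V ≈ 78300 m³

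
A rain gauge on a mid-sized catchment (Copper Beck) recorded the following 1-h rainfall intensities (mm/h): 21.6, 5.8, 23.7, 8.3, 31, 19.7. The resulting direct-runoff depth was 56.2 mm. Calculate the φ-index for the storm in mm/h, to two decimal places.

Only the 4 blocks with intensity above φ contribute runoff: 21.6, 23.7, 31, 19.7 mm/h.
Σ(I−φ)·Δt = d  ⇒  (21.6+23.7+31+19.7 − 4φ)·1 = 56.2
φ = (96.00 − 56.2/1) / 4 = 9.95 mm/h.

φ ≈ 9.95 mm/h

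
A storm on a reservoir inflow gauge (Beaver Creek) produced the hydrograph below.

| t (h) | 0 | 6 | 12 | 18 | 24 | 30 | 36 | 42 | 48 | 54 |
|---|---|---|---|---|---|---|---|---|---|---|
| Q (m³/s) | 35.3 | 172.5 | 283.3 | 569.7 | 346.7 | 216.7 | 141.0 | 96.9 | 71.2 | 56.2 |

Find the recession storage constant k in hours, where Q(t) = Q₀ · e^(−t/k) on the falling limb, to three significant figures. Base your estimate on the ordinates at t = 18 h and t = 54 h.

k ≈ 15.5 h

On the falling limb, Q drops from 569.7 to 56.2 m³/s between t = 18 h and t = 54 h (Δt = 36 h).
k = −Δt / ln(Q₂/Q₁) = −36 / ln(56.2/569.7) = 15.5 h.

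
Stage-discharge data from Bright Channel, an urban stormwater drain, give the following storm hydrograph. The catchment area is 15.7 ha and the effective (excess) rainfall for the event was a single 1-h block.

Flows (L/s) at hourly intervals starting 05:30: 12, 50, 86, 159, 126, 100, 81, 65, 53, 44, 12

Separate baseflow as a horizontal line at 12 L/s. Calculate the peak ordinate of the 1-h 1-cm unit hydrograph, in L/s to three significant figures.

U_p ≈ 97.7 L/s

Direct runoff: 0.0, 38.0, 74.0, 147.0, 114.0, 88.0, 69.0, 53.0, 41.0, 32.0, 0.0 L/s; ΣQ_DR = 656.0 L/s, peak = 147.0 L/s.
Runoff depth d = ΣQ_DR·Δt / A = 656.0 × 3600 / (15.7 ha) = 15.04 mm.
The 1-cm UH is the DRH scaled by (10 mm)/d, so U_p = 147.0 × 10/15.04 = 97.7 L/s.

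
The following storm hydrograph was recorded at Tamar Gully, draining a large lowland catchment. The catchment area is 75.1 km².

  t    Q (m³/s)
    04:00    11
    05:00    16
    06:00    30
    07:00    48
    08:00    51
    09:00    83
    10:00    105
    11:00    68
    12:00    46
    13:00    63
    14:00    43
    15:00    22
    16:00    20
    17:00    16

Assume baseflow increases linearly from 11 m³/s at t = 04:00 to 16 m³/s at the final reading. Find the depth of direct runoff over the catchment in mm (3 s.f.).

d ≈ 20.8 mm

Direct runoff: 0.00, 4.62, 18.23, 35.85, 38.46, 70.08, 91.69, 54.31, 31.92, 48.54, 28.15, 6.77, 4.38, 0.00 m³/s; ΣQ_DR = 433.0 m³/s.
V = ΣQ_DR · Δt = 433.0 × 3600 s = 1.559 × 10^6 m³.
Over A = 75.1 km², depth = V / A = 20.8 mm.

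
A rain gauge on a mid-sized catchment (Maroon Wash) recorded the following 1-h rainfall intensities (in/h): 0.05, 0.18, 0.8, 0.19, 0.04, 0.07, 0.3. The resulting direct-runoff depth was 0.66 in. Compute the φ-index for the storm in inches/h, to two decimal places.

Only the 2 blocks with intensity above φ contribute runoff: 0.8, 0.3 in/h.
Σ(I−φ)·Δt = d  ⇒  (0.8+0.3 − 2φ)·1 = 0.66
φ = (1.100 − 0.66/1) / 2 = 0.22 in/h.

φ ≈ 0.22 in/h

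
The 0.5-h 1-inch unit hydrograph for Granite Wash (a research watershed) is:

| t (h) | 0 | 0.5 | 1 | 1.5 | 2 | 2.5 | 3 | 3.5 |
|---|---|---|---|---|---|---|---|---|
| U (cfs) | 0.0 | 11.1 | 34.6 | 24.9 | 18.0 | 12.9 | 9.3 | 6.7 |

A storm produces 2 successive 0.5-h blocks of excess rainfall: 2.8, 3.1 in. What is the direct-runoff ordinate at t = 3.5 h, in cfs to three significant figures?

Q ≈ 47.6 cfs

By discrete convolution, Q_j = Σ (P_i / 1 in) · U_{j−i}.
At t = 3.5 h (j=7): Q = (2.8/1)·6.7 + (3.1/1)·9.3 = 47.6 cfs.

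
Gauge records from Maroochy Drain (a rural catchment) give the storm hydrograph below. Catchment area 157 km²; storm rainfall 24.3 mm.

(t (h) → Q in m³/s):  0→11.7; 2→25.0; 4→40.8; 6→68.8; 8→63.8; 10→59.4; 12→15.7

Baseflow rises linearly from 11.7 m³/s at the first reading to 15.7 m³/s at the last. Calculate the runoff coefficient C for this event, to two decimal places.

ΣQ_DR = 189.3 m³/s; V = ΣQ_DR·Δt = 1.363 × 10^6 m³.
Runoff depth d = V / A = 8.681 mm.
C = d / P = 8.681 / 24.3 = 0.36.

C ≈ 0.36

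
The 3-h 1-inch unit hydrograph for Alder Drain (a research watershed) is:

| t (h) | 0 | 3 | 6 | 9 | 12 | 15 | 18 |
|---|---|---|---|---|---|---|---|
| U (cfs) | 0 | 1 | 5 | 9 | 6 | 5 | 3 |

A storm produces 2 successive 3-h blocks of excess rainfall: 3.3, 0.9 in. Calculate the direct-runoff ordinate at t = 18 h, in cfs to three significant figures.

Q ≈ 14.4 cfs

By discrete convolution, Q_j = Σ (P_i / 1 in) · U_{j−i}.
At t = 18 h (j=6): Q = (3.3/1)·3 + (0.9/1)·5 = 14.4 cfs.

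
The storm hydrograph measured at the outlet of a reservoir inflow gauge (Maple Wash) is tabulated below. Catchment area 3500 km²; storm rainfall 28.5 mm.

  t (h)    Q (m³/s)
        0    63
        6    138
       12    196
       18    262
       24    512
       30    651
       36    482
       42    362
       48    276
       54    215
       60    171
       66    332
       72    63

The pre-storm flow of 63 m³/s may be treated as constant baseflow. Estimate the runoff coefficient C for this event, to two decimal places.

ΣQ_DR = 2904 m³/s; V = ΣQ_DR·Δt = 6.273 × 10^7 m³.
Runoff depth d = V / A = 17.92 mm.
C = d / P = 17.92 / 28.5 = 0.63.

C ≈ 0.63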